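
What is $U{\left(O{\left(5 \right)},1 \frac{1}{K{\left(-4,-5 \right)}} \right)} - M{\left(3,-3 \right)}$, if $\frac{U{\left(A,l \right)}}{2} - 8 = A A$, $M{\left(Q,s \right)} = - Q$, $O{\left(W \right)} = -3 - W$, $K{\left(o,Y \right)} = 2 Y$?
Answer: $147$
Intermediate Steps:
$U{\left(A,l \right)} = 16 + 2 A^{2}$ ($U{\left(A,l \right)} = 16 + 2 A A = 16 + 2 A^{2}$)
$U{\left(O{\left(5 \right)},1 \frac{1}{K{\left(-4,-5 \right)}} \right)} - M{\left(3,-3 \right)} = \left(16 + 2 \left(-3 - 5\right)^{2}\right) - \left(-1\right) 3 = \left(16 + 2 \left(-3 - 5\right)^{2}\right) - -3 = \left(16 + 2 \left(-8\right)^{2}\right) + 3 = \left(16 + 2 \cdot 64\right) + 3 = \left(16 + 128\right) + 3 = 144 + 3 = 147$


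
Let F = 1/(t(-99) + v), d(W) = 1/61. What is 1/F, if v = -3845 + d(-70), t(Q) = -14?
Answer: -235398/61 ≈ -3859.0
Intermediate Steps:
d(W) = 1/61
v = -234544/61 (v = -3845 + 1/61 = -234544/61 ≈ -3845.0)
F = -61/235398 (F = 1/(-14 - 234544/61) = 1/(-235398/61) = -61/235398 ≈ -0.00025914)
1/F = 1/(-61/235398) = -235398/61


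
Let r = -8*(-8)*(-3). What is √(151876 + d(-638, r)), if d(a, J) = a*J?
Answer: 2*√68593 ≈ 523.81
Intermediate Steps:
r = -192 (r = 64*(-3) = -192)
d(a, J) = J*a
√(151876 + d(-638, r)) = √(151876 - 192*(-638)) = √(151876 + 122496) = √274372 = 2*√68593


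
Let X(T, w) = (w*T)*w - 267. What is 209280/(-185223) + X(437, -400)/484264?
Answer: 4283131978513/29898943624 ≈ 143.25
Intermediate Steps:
X(T, w) = -267 + T*w² (X(T, w) = (T*w)*w - 267 = T*w² - 267 = -267 + T*w²)
209280/(-185223) + X(437, -400)/484264 = 209280/(-185223) + (-267 + 437*(-400)²)/484264 = 209280*(-1/185223) + (-267 + 437*160000)*(1/484264) = -69760/61741 + (-267 + 69920000)*(1/484264) = -69760/61741 + 69919733*(1/484264) = -69760/61741 + 69919733/484264 = 4283131978513/29898943624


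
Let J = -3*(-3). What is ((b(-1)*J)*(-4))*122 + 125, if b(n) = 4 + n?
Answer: -13051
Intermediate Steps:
J = 9
((b(-1)*J)*(-4))*122 + 125 = (((4 - 1)*9)*(-4))*122 + 125 = ((3*9)*(-4))*122 + 125 = (27*(-4))*122 + 125 = -108*122 + 125 = -13176 + 125 = -13051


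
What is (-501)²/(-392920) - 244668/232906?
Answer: -77297294733/45756712760 ≈ -1.6893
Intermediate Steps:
(-501)²/(-392920) - 244668/232906 = 251001*(-1/392920) - 244668*1/232906 = -251001/392920 - 122334/116453 = -77297294733/45756712760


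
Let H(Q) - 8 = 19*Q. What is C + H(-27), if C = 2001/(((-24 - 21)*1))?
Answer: -8242/15 ≈ -549.47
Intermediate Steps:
H(Q) = 8 + 19*Q
C = -667/15 (C = 2001/((-45*1)) = 2001/(-45) = 2001*(-1/45) = -667/15 ≈ -44.467)
C + H(-27) = -667/15 + (8 + 19*(-27)) = -667/15 + (8 - 513) = -667/15 - 505 = -8242/15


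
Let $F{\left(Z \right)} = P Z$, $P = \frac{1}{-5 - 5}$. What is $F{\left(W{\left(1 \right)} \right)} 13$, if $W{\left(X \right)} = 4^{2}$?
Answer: $- \frac{104}{5} \approx -20.8$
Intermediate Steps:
$P = - \frac{1}{10}$ ($P = \frac{1}{-10} = - \frac{1}{10} \approx -0.1$)
$W{\left(X \right)} = 16$
$F{\left(Z \right)} = - \frac{Z}{10}$
$F{\left(W{\left(1 \right)} \right)} 13 = \left(- \frac{1}{10}\right) 16 \cdot 13 = \left(- \frac{8}{5}\right) 13 = - \frac{104}{5}$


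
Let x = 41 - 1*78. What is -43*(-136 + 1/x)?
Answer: 216419/37 ≈ 5849.2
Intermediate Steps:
x = -37 (x = 41 - 78 = -37)
-43*(-136 + 1/x) = -43*(-136 + 1/(-37)) = -43*(-136 - 1/37) = -43*(-5033/37) = 216419/37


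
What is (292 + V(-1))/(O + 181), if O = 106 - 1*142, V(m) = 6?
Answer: 298/145 ≈ 2.0552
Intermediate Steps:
O = -36 (O = 106 - 142 = -36)
(292 + V(-1))/(O + 181) = (292 + 6)/(-36 + 181) = 298/145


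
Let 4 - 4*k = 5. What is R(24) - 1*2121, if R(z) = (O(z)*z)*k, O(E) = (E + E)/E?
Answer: -2133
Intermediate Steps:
k = -¼ (k = 1 - ¼*5 = 1 - 5/4 = -¼ ≈ -0.25000)
O(E) = 2 (O(E) = (2*E)/E = 2)
R(z) = -z/2 (R(z) = (2*z)*(-¼) = -z/2)
R(24) - 1*2121 = -½*24 - 1*2121 = -12 - 2121 = -2133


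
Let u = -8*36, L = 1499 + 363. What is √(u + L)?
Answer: √1574 ≈ 39.674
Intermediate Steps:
L = 1862
u = -288
√(u + L) = √(-288 + 1862) = √1574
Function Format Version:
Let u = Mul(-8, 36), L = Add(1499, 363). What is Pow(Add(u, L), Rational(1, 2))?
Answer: Pow(1574, Rational(1, 2)) ≈ 39.674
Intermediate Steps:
L = 1862
u = -288
Pow(Add(u, L), Rational(1, 2)) = Pow(Add(-288, 1862), Rational(1, 2)) = Pow(1574, Rational(1, 2))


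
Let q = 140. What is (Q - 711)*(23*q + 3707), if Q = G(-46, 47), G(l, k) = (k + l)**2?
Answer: -4918170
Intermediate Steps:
Q = 1 (Q = (47 - 46)**2 = 1**2 = 1)
(Q - 711)*(23*q + 3707) = (1 - 711)*(23*140 + 3707) = -710*(3220 + 3707) = -710*6927 = -4918170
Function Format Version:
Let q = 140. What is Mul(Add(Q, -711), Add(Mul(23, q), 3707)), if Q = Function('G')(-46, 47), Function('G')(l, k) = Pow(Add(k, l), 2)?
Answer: -4918170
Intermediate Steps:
Q = 1 (Q = Pow(Add(47, -46), 2) = Pow(1, 2) = 1)
Mul(Add(Q, -711), Add(Mul(23, q), 3707)) = Mul(Add(1, -711), Add(Mul(23, 140), 3707)) = Mul(-710, Add(3220, 3707)) = Mul(-710, 6927) = -4918170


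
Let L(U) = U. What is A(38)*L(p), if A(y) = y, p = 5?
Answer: 190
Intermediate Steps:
A(38)*L(p) = 38*5 = 190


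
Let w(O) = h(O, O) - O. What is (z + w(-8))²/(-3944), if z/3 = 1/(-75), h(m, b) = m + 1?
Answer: -72/308125 ≈ -0.00023367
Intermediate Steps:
h(m, b) = 1 + m
w(O) = 1 (w(O) = (1 + O) - O = 1)
z = -1/25 (z = 3/(-75) = 3*(-1/75) = -1/25 ≈ -0.040000)
(z + w(-8))²/(-3944) = (-1/25 + 1)²/(-3944) = (24/25)²*(-1/3944) = (576/625)*(-1/3944) = -72/308125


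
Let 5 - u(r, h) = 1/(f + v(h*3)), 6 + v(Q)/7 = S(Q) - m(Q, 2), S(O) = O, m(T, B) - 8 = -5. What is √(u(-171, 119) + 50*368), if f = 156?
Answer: √95411518/72 ≈ 135.67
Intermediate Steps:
m(T, B) = 3 (m(T, B) = 8 - 5 = 3)
v(Q) = -63 + 7*Q (v(Q) = -42 + 7*(Q - 1*3) = -42 + 7*(Q - 3) = -42 + 7*(-3 + Q) = -42 + (-21 + 7*Q) = -63 + 7*Q)
u(r, h) = 5 - 1/(93 + 21*h) (u(r, h) = 5 - 1/(156 + (-63 + 7*(h*3))) = 5 - 1/(156 + (-63 + 7*(3*h))) = 5 - 1/(156 + (-63 + 21*h)) = 5 - 1/(93 + 21*h))
√(u(-171, 119) + 50*368) = √((464 + 105*119)/(3*(31 + 7*119)) + 50*368) = √((464 + 12495)/(3*(31 + 833)) + 18400) = √((⅓)*12959/864 + 18400) = √((⅓)*(1/864)*12959 + 18400) = √(12959/2592 + 18400) = √(47705759/2592) = √95411518/72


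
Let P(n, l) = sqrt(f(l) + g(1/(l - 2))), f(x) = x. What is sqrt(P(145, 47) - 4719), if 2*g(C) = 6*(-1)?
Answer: sqrt(-4719 + 2*sqrt(11)) ≈ 68.647*I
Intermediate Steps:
g(C) = -3 (g(C) = (6*(-1))/2 = (1/2)*(-6) = -3)
P(n, l) = sqrt(-3 + l) (P(n, l) = sqrt(l - 3) = sqrt(-3 + l))
sqrt(P(145, 47) - 4719) = sqrt(sqrt(-3 + 47) - 4719) = sqrt(sqrt(44) - 4719) = sqrt(2*sqrt(11) - 4719) = sqrt(-4719 + 2*sqrt(11))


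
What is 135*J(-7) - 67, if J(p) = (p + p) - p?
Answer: -1012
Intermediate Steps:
J(p) = p (J(p) = 2*p - p = p)
135*J(-7) - 67 = 135*(-7) - 67 = -945 - 67 = -1012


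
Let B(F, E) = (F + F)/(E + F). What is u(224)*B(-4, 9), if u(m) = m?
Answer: -1792/5 ≈ -358.40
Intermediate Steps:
B(F, E) = 2*F/(E + F) (B(F, E) = (2*F)/(E + F) = 2*F/(E + F))
u(224)*B(-4, 9) = 224*(2*(-4)/(9 - 4)) = 224*(2*(-4)/5) = 224*(2*(-4)*(⅕)) = 224*(-8/5) = -1792/5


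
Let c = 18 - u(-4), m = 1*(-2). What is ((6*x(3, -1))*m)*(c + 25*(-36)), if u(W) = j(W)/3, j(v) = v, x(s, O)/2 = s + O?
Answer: 42272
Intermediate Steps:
x(s, O) = 2*O + 2*s (x(s, O) = 2*(s + O) = 2*(O + s) = 2*O + 2*s)
m = -2
u(W) = W/3
c = 58/3 (c = 18 - (-4)/3 = 18 - 1*(-4/3) = 18 + 4/3 = 58/3 ≈ 19.333)
((6*x(3, -1))*m)*(c + 25*(-36)) = ((6*(2*(-1) + 2*3))*(-2))*(58/3 + 25*(-36)) = ((6*(-2 + 6))*(-2))*(58/3 - 900) = ((6*4)*(-2))*(-2642/3) = (24*(-2))*(-2642/3) = -48*(-2642/3) = 42272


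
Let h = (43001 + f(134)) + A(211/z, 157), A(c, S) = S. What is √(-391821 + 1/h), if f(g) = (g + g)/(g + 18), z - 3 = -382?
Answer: I*√1053933010787326963/1640071 ≈ 625.96*I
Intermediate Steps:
z = -379 (z = 3 - 382 = -379)
f(g) = 2*g/(18 + g) (f(g) = (2*g)/(18 + g) = 2*g/(18 + g))
h = 1640071/38 (h = (43001 + 2*134/(18 + 134)) + 157 = (43001 + 2*134/152) + 157 = (43001 + 2*134*(1/152)) + 157 = (43001 + 67/38) + 157 = 1634105/38 + 157 = 1640071/38 ≈ 43160.)
√(-391821 + 1/h) = √(-391821 + 1/(1640071/38)) = √(-391821 + 38/1640071) = √(-642614259253/1640071) = I*√1053933010787326963/1640071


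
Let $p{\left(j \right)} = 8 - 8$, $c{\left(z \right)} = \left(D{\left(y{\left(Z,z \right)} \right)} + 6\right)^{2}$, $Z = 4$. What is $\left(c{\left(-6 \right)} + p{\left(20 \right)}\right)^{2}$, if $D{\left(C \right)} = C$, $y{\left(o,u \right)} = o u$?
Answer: $104976$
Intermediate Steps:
$c{\left(z \right)} = \left(6 + 4 z\right)^{2}$ ($c{\left(z \right)} = \left(4 z + 6\right)^{2} = \left(6 + 4 z\right)^{2}$)
$p{\left(j \right)} = 0$
$\left(c{\left(-6 \right)} + p{\left(20 \right)}\right)^{2} = \left(4 \left(3 + 2 \left(-6\right)\right)^{2} + 0\right)^{2} = \left(4 \left(3 - 12\right)^{2} + 0\right)^{2} = \left(4 \left(-9\right)^{2} + 0\right)^{2} = \left(4 \cdot 81 + 0\right)^{2} = \left(324 + 0\right)^{2} = 324^{2} = 104976$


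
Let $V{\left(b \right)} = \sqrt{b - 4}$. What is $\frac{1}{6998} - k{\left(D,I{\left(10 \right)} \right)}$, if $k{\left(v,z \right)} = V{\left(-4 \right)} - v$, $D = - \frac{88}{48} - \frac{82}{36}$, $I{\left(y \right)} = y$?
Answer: $- \frac{258917}{62982} - 2 i \sqrt{2} \approx -4.111 - 2.8284 i$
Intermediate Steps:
$V{\left(b \right)} = \sqrt{-4 + b}$
$D = - \frac{37}{9}$ ($D = \left(-88\right) \frac{1}{48} - \frac{41}{18} = - \frac{11}{6} - \frac{41}{18} = - \frac{37}{9} \approx -4.1111$)
$k{\left(v,z \right)} = - v + 2 i \sqrt{2}$ ($k{\left(v,z \right)} = \sqrt{-4 - 4} - v = \sqrt{-8} - v = 2 i \sqrt{2} - v = - v + 2 i \sqrt{2}$)
$\frac{1}{6998} - k{\left(D,I{\left(10 \right)} \right)} = \frac{1}{6998} - \left(\left(-1\right) \left(- \frac{37}{9}\right) + 2 i \sqrt{2}\right) = \frac{1}{6998} - \left(\frac{37}{9} + 2 i \sqrt{2}\right) = - \frac{258917}{62982} - 2 i \sqrt{2}$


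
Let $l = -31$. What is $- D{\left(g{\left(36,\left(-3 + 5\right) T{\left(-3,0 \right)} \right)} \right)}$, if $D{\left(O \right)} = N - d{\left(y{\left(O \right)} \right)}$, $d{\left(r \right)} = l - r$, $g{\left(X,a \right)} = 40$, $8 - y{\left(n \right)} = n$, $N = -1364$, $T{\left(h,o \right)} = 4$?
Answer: $1365$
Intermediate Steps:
$y{\left(n \right)} = 8 - n$
$d{\left(r \right)} = -31 - r$
$D{\left(O \right)} = -1325 - O$ ($D{\left(O \right)} = -1364 - \left(-31 - \left(8 - O\right)\right) = -1364 - \left(-31 + \left(-8 + O\right)\right) = -1364 - \left(-39 + O\right) = -1325 - O$)
$- D{\left(g{\left(36,\left(-3 + 5\right) T{\left(-3,0 \right)} \right)} \right)} = - (-1325 - 40) = \left(-1\right) \left(-1365\right) = 1365$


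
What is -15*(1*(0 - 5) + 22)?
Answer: -255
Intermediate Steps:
-15*(1*(0 - 5) + 22) = -15*(1*(-5) + 22) = -15*(-5 + 22) = -15*17 = -255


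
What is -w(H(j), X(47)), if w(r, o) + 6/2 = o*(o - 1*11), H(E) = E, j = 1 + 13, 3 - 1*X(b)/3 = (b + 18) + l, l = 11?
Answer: -50367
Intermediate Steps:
X(b) = -78 - 3*b (X(b) = 9 - 3*((b + 18) + 11) = 9 - 3*((18 + b) + 11) = 9 - 3*(29 + b) = 9 + (-87 - 3*b) = -78 - 3*b)
j = 14
w(r, o) = -3 + o*(-11 + o) (w(r, o) = -3 + o*(o - 1*11) = -3 + o*(o - 11) = -3 + o*(-11 + o))
-w(H(j), X(47)) = -(-3 + (-78 - 3*47)² - 11*(-78 - 3*47)) = -(-3 + (-78 - 141)² - 11*(-78 - 141)) = -(-3 + (-219)² - 11*(-219)) = -(-3 + 47961 + 2409) = -1*50367 = -50367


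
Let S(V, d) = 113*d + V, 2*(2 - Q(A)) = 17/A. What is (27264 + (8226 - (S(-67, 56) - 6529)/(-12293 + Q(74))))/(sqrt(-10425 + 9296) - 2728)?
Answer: -176117734897808/13539655211605 - 64559286986*I*sqrt(1129)/13539655211605 ≈ -13.008 - 0.16021*I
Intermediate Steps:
Q(A) = 2 - 17/(2*A)
S(V, d) = V + 113*d
(27264 + (8226 - (S(-67, 56) - 6529)/(-12293 + Q(74))))/(sqrt(-10425 + 9296) - 2728) = (27264 + (8226 - ((-67 + 113*56) - 6529)/(-12293 + (2 - 17/2/74))))/(sqrt(-10425 + 9296) - 2728) = (27264 + (8226 - ((-67 + 6328) - 6529)/(-12293 + (2 - 17/2*1/74))))/(sqrt(-1129) - 2728) = (27264 + (8226 - (6261 - 6529)/(-12293 + (2 - 17/148))))/(I*sqrt(1129) - 2728) = (27264 + (8226 - (-268)/(-12293 + 279/148)))/(-2728 + I*sqrt(1129)) = (27264 + (8226 - (-268)/(-1819085/148)))/(-2728 + I*sqrt(1129)) = (27264 + (8226 - (-268)*(-148)/1819085))/(-2728 + I*sqrt(1129)) = (27264 + (8226 - 1*39664/1819085))/(-2728 + I*sqrt(1129)) = (27264 + (8226 - 39664/1819085))/(-2728 + I*sqrt(1129)) = (27264 + 14963753546/1819085)/(-2728 + I*sqrt(1129)) = 64559286986/(1819085*(-2728 + I*sqrt(1129)))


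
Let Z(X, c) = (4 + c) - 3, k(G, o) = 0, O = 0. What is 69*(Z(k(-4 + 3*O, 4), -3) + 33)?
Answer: 2139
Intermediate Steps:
Z(X, c) = 1 + c
69*(Z(k(-4 + 3*O, 4), -3) + 33) = 69*((1 - 3) + 33) = 69*(-2 + 33) = 69*31 = 2139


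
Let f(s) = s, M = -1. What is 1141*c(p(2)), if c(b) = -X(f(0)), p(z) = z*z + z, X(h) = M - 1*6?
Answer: 7987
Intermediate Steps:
X(h) = -7 (X(h) = -1 - 1*6 = -1 - 6 = -7)
p(z) = z + z² (p(z) = z² + z = z + z²)
c(b) = 7 (c(b) = -1*(-7) = 7)
1141*c(p(2)) = 1141*7 = 7987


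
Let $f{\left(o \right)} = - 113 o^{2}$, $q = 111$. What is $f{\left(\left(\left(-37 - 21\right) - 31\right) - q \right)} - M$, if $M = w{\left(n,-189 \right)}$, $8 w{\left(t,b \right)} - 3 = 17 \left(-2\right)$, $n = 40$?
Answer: $- \frac{36159969}{8} \approx -4.52 \cdot 10^{6}$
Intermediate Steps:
$w{\left(t,b \right)} = - \frac{31}{8}$ ($w{\left(t,b \right)} = \frac{3}{8} + \frac{17 \left(-2\right)}{8} = \frac{3}{8} + \frac{1}{8} \left(-34\right) = \frac{3}{8} - \frac{17}{4} = - \frac{31}{8}$)
$M = - \frac{31}{8} \approx -3.875$
$f{\left(\left(\left(-37 - 21\right) - 31\right) - q \right)} - M = - 113 \left(\left(\left(-37 - 21\right) - 31\right) - 111\right)^{2} - - \frac{31}{8} = - 113 \left(\left(-58 - 31\right) - 111\right)^{2} + \frac{31}{8} = - 113 \left(-89 - 111\right)^{2} + \frac{31}{8} = - 113 \left(-200\right)^{2} + \frac{31}{8} = \left(-113\right) 40000 + \frac{31}{8} = -4520000 + \frac{31}{8} = - \frac{36159969}{8}$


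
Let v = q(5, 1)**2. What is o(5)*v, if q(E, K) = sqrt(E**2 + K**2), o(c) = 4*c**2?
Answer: 2600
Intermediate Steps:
v = 26 (v = (sqrt(5**2 + 1**2))**2 = (sqrt(25 + 1))**2 = (sqrt(26))**2 = 26)
o(5)*v = (4*5**2)*26 = (4*25)*26 = 100*26 = 2600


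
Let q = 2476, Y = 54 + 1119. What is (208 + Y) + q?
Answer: 3857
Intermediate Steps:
Y = 1173
(208 + Y) + q = (208 + 1173) + 2476 = 1381 + 2476 = 3857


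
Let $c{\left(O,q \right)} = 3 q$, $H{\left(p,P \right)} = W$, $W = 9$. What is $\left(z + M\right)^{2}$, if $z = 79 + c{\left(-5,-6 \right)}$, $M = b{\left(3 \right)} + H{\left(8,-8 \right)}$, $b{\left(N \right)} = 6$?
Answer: $5776$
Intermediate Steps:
$H{\left(p,P \right)} = 9$
$M = 15$ ($M = 6 + 9 = 15$)
$z = 61$ ($z = 79 + 3 \left(-6\right) = 79 - 18 = 61$)
$\left(z + M\right)^{2} = \left(61 + 15\right)^{2} = 76^{2} = 5776$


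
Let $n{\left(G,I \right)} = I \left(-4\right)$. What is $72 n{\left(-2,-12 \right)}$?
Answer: $3456$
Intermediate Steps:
$n{\left(G,I \right)} = - 4 I$
$72 n{\left(-2,-12 \right)} = 72 \left(\left(-4\right) \left(-12\right)\right) = 72 \cdot 48 = 3456$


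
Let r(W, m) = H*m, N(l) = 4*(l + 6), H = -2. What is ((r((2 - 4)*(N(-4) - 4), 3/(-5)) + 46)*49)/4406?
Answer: 5782/11015 ≈ 0.52492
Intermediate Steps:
N(l) = 24 + 4*l (N(l) = 4*(6 + l) = 24 + 4*l)
r(W, m) = -2*m
((r((2 - 4)*(N(-4) - 4), 3/(-5)) + 46)*49)/4406 = ((-6/(-5) + 46)*49)/4406 = ((-6*(-1)/5 + 46)*49)*(1/4406) = ((-2*(-3/5) + 46)*49)*(1/4406) = ((6/5 + 46)*49)*(1/4406) = ((236/5)*49)*(1/4406) = (11564/5)*(1/4406) = 5782/11015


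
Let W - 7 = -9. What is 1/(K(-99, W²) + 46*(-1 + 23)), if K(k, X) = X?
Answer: 1/1016 ≈ 0.00098425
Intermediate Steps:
W = -2 (W = 7 - 9 = -2)
1/(K(-99, W²) + 46*(-1 + 23)) = 1/((-2)² + 46*(-1 + 23)) = 1/(4 + 46*22) = 1/(4 + 1012) = 1/1016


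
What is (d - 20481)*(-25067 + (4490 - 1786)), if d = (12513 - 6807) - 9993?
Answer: 553886784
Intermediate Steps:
d = -4287 (d = 5706 - 9993 = -4287)
(d - 20481)*(-25067 + (4490 - 1786)) = (-4287 - 20481)*(-25067 + (4490 - 1786)) = -24768*(-25067 + 2704) = -24768*(-22363) = 553886784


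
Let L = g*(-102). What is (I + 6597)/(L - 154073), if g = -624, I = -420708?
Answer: 414111/90425 ≈ 4.5796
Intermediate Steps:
L = 63648 (L = -624*(-102) = 63648)
(I + 6597)/(L - 154073) = (-420708 + 6597)/(63648 - 154073) = -414111/(-90425) = -414111*(-1/90425) = 414111/90425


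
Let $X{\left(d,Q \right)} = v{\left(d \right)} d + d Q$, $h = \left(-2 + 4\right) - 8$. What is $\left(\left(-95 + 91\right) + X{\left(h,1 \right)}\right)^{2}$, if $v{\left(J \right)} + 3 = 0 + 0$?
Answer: $64$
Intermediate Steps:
$h = -6$ ($h = 2 - 8 = -6$)
$v{\left(J \right)} = -3$ ($v{\left(J \right)} = -3 + \left(0 + 0\right) = -3 + 0 = -3$)
$X{\left(d,Q \right)} = - 3 d + Q d$ ($X{\left(d,Q \right)} = - 3 d + d Q = - 3 d + Q d$)
$\left(\left(-95 + 91\right) + X{\left(h,1 \right)}\right)^{2} = \left(\left(-95 + 91\right) - 6 \left(-3 + 1\right)\right)^{2} = \left(-4 - -12\right)^{2} = \left(-4 + 12\right)^{2} = 8^{2} = 64$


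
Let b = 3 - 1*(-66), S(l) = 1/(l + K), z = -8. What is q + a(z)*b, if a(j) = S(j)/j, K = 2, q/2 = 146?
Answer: 4695/16 ≈ 293.44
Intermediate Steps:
q = 292 (q = 2*146 = 292)
S(l) = 1/(2 + l) (S(l) = 1/(l + 2) = 1/(2 + l))
a(j) = 1/(j*(2 + j)) (a(j) = 1/((2 + j)*j) = 1/(j*(2 + j)))
b = 69 (b = 3 + 66 = 69)
q + a(z)*b = 292 + (1/((-8)*(2 - 8)))*69 = 292 - ⅛/(-6)*69 = 292 - ⅛*(-⅙)*69 = 292 + (1/48)*69 = 292 + 23/16 = 4695/16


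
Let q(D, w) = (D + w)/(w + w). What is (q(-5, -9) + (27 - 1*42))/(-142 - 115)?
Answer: 128/2313 ≈ 0.055339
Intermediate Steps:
q(D, w) = (D + w)/(2*w) (q(D, w) = (D + w)/((2*w)) = (D + w)*(1/(2*w)) = (D + w)/(2*w))
(q(-5, -9) + (27 - 1*42))/(-142 - 115) = ((½)*(-5 - 9)/(-9) + (27 - 1*42))/(-142 - 115) = ((½)*(-⅑)*(-14) + (27 - 42))/(-257) = -(7/9 - 15)/257 = -1/257*(-128/9) = 128/2313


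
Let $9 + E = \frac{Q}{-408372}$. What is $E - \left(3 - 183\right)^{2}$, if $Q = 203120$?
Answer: $- \frac{3308782817}{102093} \approx -32410.0$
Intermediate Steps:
$E = - \frac{969617}{102093}$ ($E = -9 + \frac{203120}{-408372} = -9 + 203120 \left(- \frac{1}{408372}\right) = -9 - \frac{50780}{102093} = - \frac{969617}{102093} \approx -9.4974$)
$E - \left(3 - 183\right)^{2} = - \frac{969617}{102093} - \left(3 - 183\right)^{2} = - \frac{969617}{102093} - \left(-180\right)^{2} = - \frac{969617}{102093} - 32400 = - \frac{3308782817}{102093}$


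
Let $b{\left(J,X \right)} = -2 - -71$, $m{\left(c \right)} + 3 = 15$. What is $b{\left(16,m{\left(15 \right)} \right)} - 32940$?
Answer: $-32871$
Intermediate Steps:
$m{\left(c \right)} = 12$ ($m{\left(c \right)} = -3 + 15 = 12$)
$b{\left(J,X \right)} = 69$ ($b{\left(J,X \right)} = -2 + 71 = 69$)
$b{\left(16,m{\left(15 \right)} \right)} - 32940 = 69 - 32940 = -32871$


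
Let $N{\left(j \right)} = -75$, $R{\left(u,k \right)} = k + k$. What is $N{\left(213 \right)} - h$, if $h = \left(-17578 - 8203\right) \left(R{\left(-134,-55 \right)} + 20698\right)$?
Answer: $530779153$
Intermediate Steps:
$R{\left(u,k \right)} = 2 k$
$h = -530779228$ ($h = \left(-17578 - 8203\right) \left(2 \left(-55\right) + 20698\right) = - 25781 \left(-110 + 20698\right) = \left(-25781\right) 20588 = -530779228$)
$N{\left(213 \right)} - h = -75 - -530779228 = -75 + 530779228 = 530779153$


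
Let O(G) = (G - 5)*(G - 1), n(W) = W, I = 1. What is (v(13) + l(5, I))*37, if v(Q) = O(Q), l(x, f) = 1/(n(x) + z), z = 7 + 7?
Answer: 67525/19 ≈ 3553.9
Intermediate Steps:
z = 14
O(G) = (-1 + G)*(-5 + G) (O(G) = (-5 + G)*(-1 + G) = (-1 + G)*(-5 + G))
l(x, f) = 1/(14 + x) (l(x, f) = 1/(x + 14) = 1/(14 + x))
v(Q) = 5 + Q² - 6*Q
(v(13) + l(5, I))*37 = ((5 + 13² - 6*13) + 1/(14 + 5))*37 = ((5 + 169 - 78) + 1/19)*37 = (96 + 1/19)*37 = (1825/19)*37 = 67525/19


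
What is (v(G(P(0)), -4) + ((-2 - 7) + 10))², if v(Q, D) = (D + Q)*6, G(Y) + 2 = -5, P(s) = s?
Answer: 4225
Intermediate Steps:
G(Y) = -7 (G(Y) = -2 - 5 = -7)
v(Q, D) = 6*D + 6*Q
(v(G(P(0)), -4) + ((-2 - 7) + 10))² = ((6*(-4) + 6*(-7)) + ((-2 - 7) + 10))² = ((-24 - 42) + (-9 + 10))² = (-66 + 1)² = (-65)² = 4225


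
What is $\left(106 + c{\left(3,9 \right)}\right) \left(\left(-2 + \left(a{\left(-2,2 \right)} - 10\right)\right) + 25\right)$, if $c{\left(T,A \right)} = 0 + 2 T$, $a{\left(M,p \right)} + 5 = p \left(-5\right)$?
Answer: $-224$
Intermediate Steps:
$a{\left(M,p \right)} = -5 - 5 p$ ($a{\left(M,p \right)} = -5 + p \left(-5\right) = -5 - 5 p$)
$c{\left(T,A \right)} = 2 T$
$\left(106 + c{\left(3,9 \right)}\right) \left(\left(-2 + \left(a{\left(-2,2 \right)} - 10\right)\right) + 25\right) = \left(106 + 2 \cdot 3\right) \left(\left(-2 - 25\right) + 25\right) = \left(106 + 6\right) \left(\left(-2 - 25\right) + 25\right) = 112 \left(\left(-2 - 25\right) + 25\right) = 112 \left(-27 + 25\right) = 112 \left(-2\right) = -224$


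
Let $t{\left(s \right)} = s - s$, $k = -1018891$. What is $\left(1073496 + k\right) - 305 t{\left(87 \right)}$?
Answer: $54605$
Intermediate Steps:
$t{\left(s \right)} = 0$
$\left(1073496 + k\right) - 305 t{\left(87 \right)} = \left(1073496 - 1018891\right) - 0 = 54605 + 0 = 54605$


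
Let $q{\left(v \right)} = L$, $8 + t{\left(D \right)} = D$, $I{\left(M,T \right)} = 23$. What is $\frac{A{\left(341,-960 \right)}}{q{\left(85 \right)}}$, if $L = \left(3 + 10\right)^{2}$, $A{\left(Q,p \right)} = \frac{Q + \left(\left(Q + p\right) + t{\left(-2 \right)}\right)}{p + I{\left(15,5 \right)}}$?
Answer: $\frac{288}{158353} \approx 0.0018187$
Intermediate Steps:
$t{\left(D \right)} = -8 + D$
$A{\left(Q,p \right)} = \frac{-10 + p + 2 Q}{23 + p}$ ($A{\left(Q,p \right)} = \frac{Q - \left(10 - Q - p\right)}{p + 23} = \frac{Q - \left(10 - Q - p\right)}{23 + p} = \frac{Q + \left(-10 + Q + p\right)}{23 + p} = \frac{-10 + p + 2 Q}{23 + p}$)
$L = 169$ ($L = 13^{2} = 169$)
$q{\left(v \right)} = 169$
$\frac{A{\left(341,-960 \right)}}{q{\left(85 \right)}} = \frac{\frac{1}{23 - 960} \left(-10 - 960 + 2 \cdot 341\right)}{169} = \frac{-10 - 960 + 682}{-937} \cdot \frac{1}{169} = \left(- \frac{1}{937}\right) \left(-288\right) \frac{1}{169} = \frac{288}{937} \cdot \frac{1}{169} = \frac{288}{158353}$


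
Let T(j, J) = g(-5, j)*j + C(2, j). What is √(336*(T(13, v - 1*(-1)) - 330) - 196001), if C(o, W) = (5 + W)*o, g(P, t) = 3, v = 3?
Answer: I*√281681 ≈ 530.74*I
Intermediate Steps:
C(o, W) = o*(5 + W)
T(j, J) = 10 + 5*j (T(j, J) = 3*j + 2*(5 + j) = 3*j + (10 + 2*j) = 10 + 5*j)
√(336*(T(13, v - 1*(-1)) - 330) - 196001) = √(336*((10 + 5*13) - 330) - 196001) = √(336*((10 + 65) - 330) - 196001) = √(336*(75 - 330) - 196001) = √(336*(-255) - 196001) = √(-85680 - 196001) = √(-281681) = I*√281681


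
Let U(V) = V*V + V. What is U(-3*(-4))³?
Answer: 3796416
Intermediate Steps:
U(V) = V + V² (U(V) = V² + V = V + V²)
U(-3*(-4))³ = ((-3*(-4))*(1 - 3*(-4)))³ = (12*(1 + 12))³ = (12*13)³ = 156³ = 3796416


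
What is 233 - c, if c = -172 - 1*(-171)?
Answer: 234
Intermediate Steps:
c = -1 (c = -172 + 171 = -1)
233 - c = 233 - 1*(-1) = 233 + 1 = 234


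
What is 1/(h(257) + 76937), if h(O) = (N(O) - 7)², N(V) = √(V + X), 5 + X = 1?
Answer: 77239/5965813533 + 14*√253/5965813533 ≈ 1.2984e-5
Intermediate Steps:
X = -4 (X = -5 + 1 = -4)
N(V) = √(-4 + V) (N(V) = √(V - 4) = √(-4 + V))
h(O) = (-7 + √(-4 + O))² (h(O) = (√(-4 + O) - 7)² = (-7 + √(-4 + O))²)
1/(h(257) + 76937) = 1/((-7 + √(-4 + 257))² + 76937) = 1/((-7 + √253)² + 76937) = 1/(76937 + (-7 + √253)²)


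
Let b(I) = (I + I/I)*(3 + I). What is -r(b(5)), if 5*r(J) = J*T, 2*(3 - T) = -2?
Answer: -192/5 ≈ -38.400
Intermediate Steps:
T = 4 (T = 3 - ½*(-2) = 3 + 1 = 4)
b(I) = (1 + I)*(3 + I) (b(I) = (I + 1)*(3 + I) = (1 + I)*(3 + I))
r(J) = 4*J/5 (r(J) = (J*4)/5 = (4*J)/5 = 4*J/5)
-r(b(5)) = -4*(3 + 5² + 4*5)/5 = -4*(3 + 25 + 20)/5 = -4*48/5 = -1*192/5 = -192/5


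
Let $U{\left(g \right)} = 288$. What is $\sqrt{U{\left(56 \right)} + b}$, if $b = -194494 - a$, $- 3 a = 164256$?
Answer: $7 i \sqrt{2846} \approx 373.44 i$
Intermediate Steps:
$a = -54752$ ($a = \left(- \frac{1}{3}\right) 164256 = -54752$)
$b = -139742$ ($b = -194494 - -54752 = -194494 + 54752 = -139742$)
$\sqrt{U{\left(56 \right)} + b} = \sqrt{288 - 139742} = \sqrt{-139454} = 7 i \sqrt{2846}$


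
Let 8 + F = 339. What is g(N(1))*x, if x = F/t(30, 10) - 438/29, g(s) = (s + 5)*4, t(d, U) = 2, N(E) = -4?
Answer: 17446/29 ≈ 601.59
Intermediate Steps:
F = 331 (F = -8 + 339 = 331)
g(s) = 20 + 4*s (g(s) = (5 + s)*4 = 20 + 4*s)
x = 8723/58 (x = 331/2 - 438/29 = 8723/58 ≈ 150.40)
g(N(1))*x = (20 + 4*(-4))*(8723/58) = (20 - 16)*(8723/58) = 4*(8723/58) = 17446/29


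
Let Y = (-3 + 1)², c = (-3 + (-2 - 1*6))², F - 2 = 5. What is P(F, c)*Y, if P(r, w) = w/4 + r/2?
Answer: 135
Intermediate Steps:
F = 7 (F = 2 + 5 = 7)
c = 121 (c = (-3 + (-2 - 6))² = (-3 - 8)² = (-11)² = 121)
P(r, w) = r/2 + w/4 (P(r, w) = w*(¼) + r*(½) = w/4 + r/2 = r/2 + w/4)
Y = 4 (Y = (-2)² = 4)
P(F, c)*Y = ((½)*7 + (¼)*121)*4 = (7/2 + 121/4)*4 = (135/4)*4 = 135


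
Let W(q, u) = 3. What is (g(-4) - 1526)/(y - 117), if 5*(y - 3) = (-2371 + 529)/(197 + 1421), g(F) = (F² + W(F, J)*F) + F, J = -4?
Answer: 56630/4239 ≈ 13.359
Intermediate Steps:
g(F) = F² + 4*F (g(F) = (F² + 3*F) + F = F² + 4*F)
y = 11214/4045 (y = 3 + ((-2371 + 529)/(197 + 1421))/5 = 3 + (-1842/1618)/5 = 3 + (-1842*1/1618)/5 = 3 + (⅕)*(-921/809) = 3 - 921/4045 = 11214/4045 ≈ 2.7723)
(g(-4) - 1526)/(y - 117) = (-4*(4 - 4) - 1526)/(11214/4045 - 117) = (-4*0 - 1526)/(-462051/4045) = (0 - 1526)*(-4045/462051) = -1526*(-4045/462051) = 56630/4239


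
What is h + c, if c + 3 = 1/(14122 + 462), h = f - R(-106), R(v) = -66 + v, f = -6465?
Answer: -91820863/14584 ≈ -6296.0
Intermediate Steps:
h = -6293 (h = -6465 - (-66 - 106) = -6465 - 1*(-172) = -6465 + 172 = -6293)
c = -43751/14584 (c = -3 + 1/(14122 + 462) = -3 + 1/14584 = -43751/14584 ≈ -2.9999)
h + c = -6293 - 43751/14584 = -91820863/14584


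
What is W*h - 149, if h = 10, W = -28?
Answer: -429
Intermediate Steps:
W*h - 149 = -28*10 - 149 = -280 - 149 = -429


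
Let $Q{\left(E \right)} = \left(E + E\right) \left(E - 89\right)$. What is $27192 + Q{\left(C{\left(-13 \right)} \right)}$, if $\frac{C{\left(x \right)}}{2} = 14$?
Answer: $23776$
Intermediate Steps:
$C{\left(x \right)} = 28$ ($C{\left(x \right)} = 2 \cdot 14 = 28$)
$Q{\left(E \right)} = 2 E \left(-89 + E\right)$
$27192 + Q{\left(C{\left(-13 \right)} \right)} = 27192 + 2 \cdot 28 \left(-89 + 28\right) = 27192 + 2 \cdot 28 \left(-61\right) = 27192 - 3416 = 23776$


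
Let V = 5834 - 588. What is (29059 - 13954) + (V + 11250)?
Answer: 31601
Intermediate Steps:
V = 5246
(29059 - 13954) + (V + 11250) = (29059 - 13954) + (5246 + 11250) = 15105 + 16496 = 31601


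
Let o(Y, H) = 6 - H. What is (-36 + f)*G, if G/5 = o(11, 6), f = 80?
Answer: 0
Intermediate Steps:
G = 0 (G = 5*(6 - 1*6) = 5*(6 - 6) = 5*0 = 0)
(-36 + f)*G = (-36 + 80)*0 = 44*0 = 0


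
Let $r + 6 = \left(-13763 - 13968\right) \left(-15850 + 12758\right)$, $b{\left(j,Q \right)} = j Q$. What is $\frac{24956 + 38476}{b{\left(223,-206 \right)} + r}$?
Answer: $\frac{15858}{21424577} \approx 0.00074018$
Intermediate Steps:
$b{\left(j,Q \right)} = Q j$
$r = 85744246$ ($r = -6 + \left(-13763 - 13968\right) \left(-15850 + 12758\right) = -6 - -85744252 = -6 + 85744252 = 85744246$)
$\frac{24956 + 38476}{b{\left(223,-206 \right)} + r} = \frac{24956 + 38476}{\left(-206\right) 223 + 85744246} = \frac{63432}{-45938 + 85744246} = \frac{63432}{85698308} = 63432 \cdot \frac{1}{85698308} = \frac{15858}{21424577}$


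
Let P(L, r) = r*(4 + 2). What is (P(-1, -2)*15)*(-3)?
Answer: 540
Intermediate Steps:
P(L, r) = 6*r (P(L, r) = r*6 = 6*r)
(P(-1, -2)*15)*(-3) = ((6*(-2))*15)*(-3) = -12*15*(-3) = -180*(-3) = 540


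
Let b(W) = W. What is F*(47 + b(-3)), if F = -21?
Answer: -924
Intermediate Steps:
F*(47 + b(-3)) = -21*(47 - 3) = -21*44 = -924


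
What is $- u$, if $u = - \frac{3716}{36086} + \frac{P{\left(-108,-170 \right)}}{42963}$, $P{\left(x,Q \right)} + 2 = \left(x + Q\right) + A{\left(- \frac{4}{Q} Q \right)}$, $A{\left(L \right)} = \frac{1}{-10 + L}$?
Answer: $\frac{396100053}{3617513242} \approx 0.1095$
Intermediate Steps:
$P{\left(x,Q \right)} = - \frac{29}{14} + Q + x$ ($P{\left(x,Q \right)} = -2 + \left(\left(x + Q\right) + \frac{1}{-10 + - \frac{4}{Q} Q}\right) = -2 + \left(\left(Q + x\right) + \frac{1}{-10 - 4}\right) = -2 + \left(\left(Q + x\right) + \frac{1}{-14}\right) = -2 - \left(\frac{1}{14} - Q - x\right) = -2 + \left(- \frac{1}{14} + Q + x\right) = - \frac{29}{14} + Q + x$)
$u = - \frac{396100053}{3617513242}$ ($u = - \frac{3716}{36086} + \frac{- \frac{29}{14} - 170 - 108}{42963} = \left(-3716\right) \frac{1}{36086} - \frac{1307}{200494} = - \frac{1858}{18043} - \frac{1307}{200494} = - \frac{396100053}{3617513242} \approx -0.1095$)
$- u = \left(-1\right) \left(- \frac{396100053}{3617513242}\right) = \frac{396100053}{3617513242}$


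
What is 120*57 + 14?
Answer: 6854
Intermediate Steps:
120*57 + 14 = 6840 + 14 = 6854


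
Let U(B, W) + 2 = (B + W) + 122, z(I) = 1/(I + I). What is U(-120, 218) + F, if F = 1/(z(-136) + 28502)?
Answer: 1690054646/7752543 ≈ 218.00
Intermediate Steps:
z(I) = 1/(2*I)
U(B, W) = 120 + B + W (U(B, W) = -2 + ((B + W) + 122) = -2 + (122 + B + W) = 120 + B + W)
F = 272/7752543 (F = 1/((1/2)/(-136) + 28502) = 1/((1/2)*(-1/136) + 28502) = 1/(-1/272 + 28502) = 1/(7752543/272) = 272/7752543 ≈ 3.5085e-5)
U(-120, 218) + F = (120 - 120 + 218) + 272/7752543 = 218 + 272/7752543 = 1690054646/7752543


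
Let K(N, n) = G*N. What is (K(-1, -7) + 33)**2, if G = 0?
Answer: 1089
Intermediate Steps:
K(N, n) = 0 (K(N, n) = 0*N = 0)
(K(-1, -7) + 33)**2 = (0 + 33)**2 = 33**2 = 1089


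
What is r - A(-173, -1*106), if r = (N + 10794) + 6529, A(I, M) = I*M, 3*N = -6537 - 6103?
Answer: -15685/3 ≈ -5228.3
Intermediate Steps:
N = -12640/3 (N = (-6537 - 6103)/3 = (⅓)*(-12640) = -12640/3 ≈ -4213.3)
r = 39329/3 (r = (-12640/3 + 10794) + 6529 = 19742/3 + 6529 = 39329/3 ≈ 13110.)
r - A(-173, -1*106) = 39329/3 - (-173)*(-1*106) = 39329/3 - (-173)*(-106) = 39329/3 - 1*18338 = 39329/3 - 18338 = -15685/3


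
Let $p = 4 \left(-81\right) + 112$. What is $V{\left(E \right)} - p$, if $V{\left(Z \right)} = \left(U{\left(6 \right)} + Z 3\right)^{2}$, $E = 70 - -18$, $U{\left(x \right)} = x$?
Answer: $73112$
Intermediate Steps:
$E = 88$ ($E = 70 + 18 = 88$)
$V{\left(Z \right)} = \left(6 + 3 Z\right)^{2}$ ($V{\left(Z \right)} = \left(6 + Z 3\right)^{2} = \left(6 + 3 Z\right)^{2}$)
$p = -212$ ($p = -324 + 112 = -212$)
$V{\left(E \right)} - p = 9 \left(2 + 88\right)^{2} - -212 = 9 \cdot 90^{2} + 212 = 9 \cdot 8100 + 212 = 72900 + 212 = 73112$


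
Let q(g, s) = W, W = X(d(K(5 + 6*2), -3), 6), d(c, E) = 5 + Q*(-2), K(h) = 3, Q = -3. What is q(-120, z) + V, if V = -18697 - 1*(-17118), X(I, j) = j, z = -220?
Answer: -1573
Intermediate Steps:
d(c, E) = 11 (d(c, E) = 5 - 3*(-2) = 5 + 6 = 11)
V = -1579 (V = -18697 + 17118 = -1579)
W = 6
q(g, s) = 6
q(-120, z) + V = 6 - 1579 = -1573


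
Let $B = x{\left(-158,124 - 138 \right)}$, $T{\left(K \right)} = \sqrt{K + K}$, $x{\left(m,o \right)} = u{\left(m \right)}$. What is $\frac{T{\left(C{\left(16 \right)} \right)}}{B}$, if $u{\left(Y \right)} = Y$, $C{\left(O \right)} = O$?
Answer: $- \frac{2 \sqrt{2}}{79} \approx -0.035803$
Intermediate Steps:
$x{\left(m,o \right)} = m$
$T{\left(K \right)} = \sqrt{2} \sqrt{K}$ ($T{\left(K \right)} = \sqrt{2 K} = \sqrt{2} \sqrt{K}$)
$B = -158$
$\frac{T{\left(C{\left(16 \right)} \right)}}{B} = \frac{\sqrt{2} \sqrt{16}}{-158} = \sqrt{2} \cdot 4 \left(- \frac{1}{158}\right) = 4 \sqrt{2} \left(- \frac{1}{158}\right) = - \frac{2 \sqrt{2}}{79}$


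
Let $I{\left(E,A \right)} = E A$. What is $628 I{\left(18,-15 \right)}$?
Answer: $-169560$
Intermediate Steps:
$I{\left(E,A \right)} = A E$
$628 I{\left(18,-15 \right)} = 628 \left(\left(-15\right) 18\right) = 628 \left(-270\right) = -169560$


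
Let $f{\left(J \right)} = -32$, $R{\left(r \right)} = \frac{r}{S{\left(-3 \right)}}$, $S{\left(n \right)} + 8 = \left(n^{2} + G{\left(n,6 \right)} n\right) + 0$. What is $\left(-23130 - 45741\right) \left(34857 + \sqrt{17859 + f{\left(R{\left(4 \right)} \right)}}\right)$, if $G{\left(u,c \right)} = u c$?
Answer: $-2400636447 - 68871 \sqrt{17827} \approx -2.4098 \cdot 10^{9}$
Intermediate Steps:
$G{\left(u,c \right)} = c u$
$S{\left(n \right)} = -8 + 7 n^{2}$ ($S{\left(n \right)} = -8 + \left(\left(n^{2} + 6 n n\right) + 0\right) = -8 + \left(\left(n^{2} + 6 n^{2}\right) + 0\right) = -8 + \left(7 n^{2} + 0\right) = -8 + 7 n^{2}$)
$R{\left(r \right)} = \frac{r}{55}$ ($R{\left(r \right)} = \frac{r}{-8 + 7 \left(-3\right)^{2}} = \frac{r}{-8 + 7 \cdot 9} = \frac{r}{-8 + 63} = \frac{r}{55}$)
$\left(-23130 - 45741\right) \left(34857 + \sqrt{17859 + f{\left(R{\left(4 \right)} \right)}}\right) = \left(-23130 - 45741\right) \left(34857 + \sqrt{17859 - 32}\right) = - 68871 \left(34857 + \sqrt{17827}\right) = -2400636447 - 68871 \sqrt{17827}$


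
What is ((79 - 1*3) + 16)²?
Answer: 8464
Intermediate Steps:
((79 - 1*3) + 16)² = ((79 - 3) + 16)² = (76 + 16)² = 92² = 8464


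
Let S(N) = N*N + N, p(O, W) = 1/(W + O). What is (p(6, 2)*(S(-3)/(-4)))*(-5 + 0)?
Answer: 15/16 ≈ 0.93750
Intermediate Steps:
p(O, W) = 1/(O + W)
S(N) = N + N**2 (S(N) = N**2 + N = N + N**2)
(p(6, 2)*(S(-3)/(-4)))*(-5 + 0) = ((-3*(1 - 3)/(-4))/(6 + 2))*(-5 + 0) = ((-3*(-2)*(-1/4))/8)*(-5) = ((6*(-1/4))/8)*(-5) = ((1/8)*(-3/2))*(-5) = -3/16*(-5) = 15/16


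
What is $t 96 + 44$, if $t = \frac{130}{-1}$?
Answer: $-12436$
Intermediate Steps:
$t = -130$ ($t = 130 \left(-1\right) = -130$)
$t 96 + 44 = \left(-130\right) 96 + 44 = -12480 + 44 = -12436$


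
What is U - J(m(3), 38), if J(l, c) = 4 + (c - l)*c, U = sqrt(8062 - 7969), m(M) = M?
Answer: -1334 + sqrt(93) ≈ -1324.4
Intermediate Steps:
U = sqrt(93) ≈ 9.6436
J(l, c) = 4 + c*(c - l)
U - J(m(3), 38) = sqrt(93) - (4 + 38**2 - 1*38*3) = sqrt(93) - (4 + 1444 - 114) = sqrt(93) - 1*1334 = sqrt(93) - 1334 = -1334 + sqrt(93)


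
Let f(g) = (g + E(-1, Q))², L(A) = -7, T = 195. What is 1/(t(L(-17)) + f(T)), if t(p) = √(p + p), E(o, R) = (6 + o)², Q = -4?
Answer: 24200/1171280007 - I*√14/2342560014 ≈ 2.0661e-5 - 1.5973e-9*I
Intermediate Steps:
t(p) = √2*√p (t(p) = √(2*p) = √2*√p)
f(g) = (25 + g)² (f(g) = (g + (6 - 1)²)² = (g + 5²)² = (g + 25)² = (25 + g)²)
1/(t(L(-17)) + f(T)) = 1/(√2*√(-7) + (25 + 195)²) = 1/(√2*(I*√7) + 220²) = 1/(I*√14 + 48400) = 1/(48400 + I*√14)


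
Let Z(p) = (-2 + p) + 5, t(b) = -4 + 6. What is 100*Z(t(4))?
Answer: 500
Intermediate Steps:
t(b) = 2
Z(p) = 3 + p
100*Z(t(4)) = 100*(3 + 2) = 100*5 = 500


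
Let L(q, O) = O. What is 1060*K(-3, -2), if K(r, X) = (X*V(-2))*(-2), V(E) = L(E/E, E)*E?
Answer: 16960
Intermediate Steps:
V(E) = E² (V(E) = E*E = E²)
K(r, X) = -8*X (K(r, X) = (X*(-2)²)*(-2) = (X*4)*(-2) = (4*X)*(-2) = -8*X)
1060*K(-3, -2) = 1060*(-8*(-2)) = 1060*16 = 16960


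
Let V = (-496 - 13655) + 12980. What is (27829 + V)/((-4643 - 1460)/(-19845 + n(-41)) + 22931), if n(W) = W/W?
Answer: 529001352/455048867 ≈ 1.1625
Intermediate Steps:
n(W) = 1
V = -1171 (V = -14151 + 12980 = -1171)
(27829 + V)/((-4643 - 1460)/(-19845 + n(-41)) + 22931) = (27829 - 1171)/((-4643 - 1460)/(-19845 + 1) + 22931) = 26658/(-6103/(-19844) + 22931) = 26658/(-6103*(-1/19844) + 22931) = 26658/(6103/19844 + 22931) = 26658/(455048867/19844) = 26658*(19844/455048867) = 529001352/455048867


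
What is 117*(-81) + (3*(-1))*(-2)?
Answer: -9471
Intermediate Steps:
117*(-81) + (3*(-1))*(-2) = -9477 - 3*(-2) = -9477 + 6 = -9471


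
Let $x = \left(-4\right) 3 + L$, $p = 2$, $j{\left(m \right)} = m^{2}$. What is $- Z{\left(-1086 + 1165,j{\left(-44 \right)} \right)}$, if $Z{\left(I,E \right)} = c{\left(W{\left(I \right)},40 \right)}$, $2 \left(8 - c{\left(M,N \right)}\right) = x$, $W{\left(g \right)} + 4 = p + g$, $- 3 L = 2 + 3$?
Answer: $- \frac{89}{6} \approx -14.833$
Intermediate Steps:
$L = - \frac{5}{3}$ ($L = - \frac{2 + 3}{3} = \left(- \frac{1}{3}\right) 5 = - \frac{5}{3} \approx -1.6667$)
$x = - \frac{41}{3}$ ($x = \left(-4\right) 3 - \frac{5}{3} = -12 - \frac{5}{3} = - \frac{41}{3} \approx -13.667$)
$W{\left(g \right)} = -2 + g$ ($W{\left(g \right)} = -4 + \left(2 + g\right) = -2 + g$)
$c{\left(M,N \right)} = \frac{89}{6}$ ($c{\left(M,N \right)} = 8 - - \frac{41}{6} = 8 + \frac{41}{6} = \frac{89}{6}$)
$Z{\left(I,E \right)} = \frac{89}{6}$
$- Z{\left(-1086 + 1165,j{\left(-44 \right)} \right)} = \left(-1\right) \frac{89}{6} = - \frac{89}{6}$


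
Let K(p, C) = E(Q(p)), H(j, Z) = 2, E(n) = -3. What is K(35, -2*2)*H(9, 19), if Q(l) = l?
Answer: -6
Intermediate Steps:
K(p, C) = -3
K(35, -2*2)*H(9, 19) = -3*2 = -6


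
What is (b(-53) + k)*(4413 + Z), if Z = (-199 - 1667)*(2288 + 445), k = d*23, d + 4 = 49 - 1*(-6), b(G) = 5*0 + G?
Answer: -5706808800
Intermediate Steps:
b(G) = G (b(G) = 0 + G = G)
d = 51 (d = -4 + (49 - 1*(-6)) = -4 + (49 + 6) = -4 + 55 = 51)
k = 1173 (k = 51*23 = 1173)
Z = -5099778 (Z = -1866*2733 = -5099778)
(b(-53) + k)*(4413 + Z) = (-53 + 1173)*(4413 - 5099778) = 1120*(-5095365) = -5706808800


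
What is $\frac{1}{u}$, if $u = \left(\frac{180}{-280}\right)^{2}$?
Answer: $\frac{196}{81} \approx 2.4198$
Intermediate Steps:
$u = \frac{81}{196}$ ($u = \left(180 \left(- \frac{1}{280}\right)\right)^{2} = \left(- \frac{9}{14}\right)^{2} = \frac{81}{196} \approx 0.41327$)
$\frac{1}{u} = \frac{1}{\frac{81}{196}} = \frac{196}{81}$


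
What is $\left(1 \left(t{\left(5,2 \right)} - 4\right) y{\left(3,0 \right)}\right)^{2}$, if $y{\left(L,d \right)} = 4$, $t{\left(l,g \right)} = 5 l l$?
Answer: $234256$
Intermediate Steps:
$t{\left(l,g \right)} = 5 l^{2}$
$\left(1 \left(t{\left(5,2 \right)} - 4\right) y{\left(3,0 \right)}\right)^{2} = \left(1 \left(5 \cdot 5^{2} - 4\right) 4\right)^{2} = \left(1 \left(5 \cdot 25 - 4\right) 4\right)^{2} = \left(1 \left(125 - 4\right) 4\right)^{2} = \left(1 \cdot 121 \cdot 4\right)^{2} = \left(1 \cdot 484\right)^{2} = 484^{2} = 234256$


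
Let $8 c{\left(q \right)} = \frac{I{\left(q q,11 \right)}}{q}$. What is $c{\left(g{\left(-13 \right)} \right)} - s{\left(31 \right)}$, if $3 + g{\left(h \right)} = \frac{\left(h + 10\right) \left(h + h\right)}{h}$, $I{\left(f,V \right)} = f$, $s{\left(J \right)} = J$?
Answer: $- \frac{257}{8} \approx -32.125$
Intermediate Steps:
$g{\left(h \right)} = 17 + 2 h$ ($g{\left(h \right)} = -3 + \frac{\left(h + 10\right) \left(h + h\right)}{h} = -3 + \frac{\left(10 + h\right) 2 h}{h} = -3 + \frac{2 h \left(10 + h\right)}{h} = -3 + \left(20 + 2 h\right) = 17 + 2 h$)
$c{\left(q \right)} = \frac{q}{8}$ ($c{\left(q \right)} = \frac{q q \frac{1}{q}}{8} = \frac{q^{2} \frac{1}{q}}{8} = \frac{q}{8}$)
$c{\left(g{\left(-13 \right)} \right)} - s{\left(31 \right)} = \frac{17 + 2 \left(-13\right)}{8} - 31 = \frac{17 - 26}{8} - 31 = \frac{1}{8} \left(-9\right) - 31 = - \frac{9}{8} - 31 = - \frac{257}{8}$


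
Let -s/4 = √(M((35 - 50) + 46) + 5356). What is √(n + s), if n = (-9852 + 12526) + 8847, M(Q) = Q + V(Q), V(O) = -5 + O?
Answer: √(11521 - 4*√5413) ≈ 105.96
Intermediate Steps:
M(Q) = -5 + 2*Q (M(Q) = Q + (-5 + Q) = -5 + 2*Q)
s = -4*√5413 (s = -4*√((-5 + 2*((35 - 50) + 46)) + 5356) = -4*√((-5 + 2*(-15 + 46)) + 5356) = -4*√((-5 + 2*31) + 5356) = -4*√((-5 + 62) + 5356) = -4*√(57 + 5356) = -4*√5413 ≈ -294.29)
n = 11521 (n = 2674 + 8847 = 11521)
√(n + s) = √(11521 - 4*√5413)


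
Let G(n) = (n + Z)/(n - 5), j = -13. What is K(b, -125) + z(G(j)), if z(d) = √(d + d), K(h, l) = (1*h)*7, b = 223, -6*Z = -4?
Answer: 1561 + √111/9 ≈ 1562.2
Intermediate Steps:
Z = ⅔ (Z = -⅙*(-4) = ⅔ ≈ 0.66667)
K(h, l) = 7*h (K(h, l) = h*7 = 7*h)
G(n) = (⅔ + n)/(-5 + n) (G(n) = (n + ⅔)/(n - 5) = (⅔ + n)/(-5 + n))
z(d) = √2*√d (z(d) = √(2*d) = √2*√d)
K(b, -125) + z(G(j)) = 7*223 + √2*√((⅔ - 13)/(-5 - 13)) = 1561 + √2*√(-37/3/(-18)) = 1561 + √2*√(-1/18*(-37/3)) = 1561 + √2*√(37/54) = 1561 + √2*(√222/18) = 1561 + √111/9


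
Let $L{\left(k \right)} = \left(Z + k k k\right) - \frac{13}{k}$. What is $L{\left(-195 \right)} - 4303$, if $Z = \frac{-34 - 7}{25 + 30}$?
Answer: $- \frac{1224164482}{165} \approx -7.4192 \cdot 10^{6}$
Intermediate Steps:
$Z = - \frac{41}{55}$ ($Z = \frac{-34 - 7}{55} = \left(-41\right) \frac{1}{55} = - \frac{41}{55} \approx -0.74545$)
$L{\left(k \right)} = - \frac{41}{55} + k^{3} - \frac{13}{k}$ ($L{\left(k \right)} = \left(- \frac{41}{55} + k k k\right) - \frac{13}{k} = \left(- \frac{41}{55} + k^{2} k\right) - \frac{13}{k} = \left(- \frac{41}{55} + k^{3}\right) - \frac{13}{k} = - \frac{41}{55} + k^{3} - \frac{13}{k}$)
$L{\left(-195 \right)} - 4303 = \left(- \frac{41}{55} + \left(-195\right)^{3} - \frac{13}{-195}\right) - 4303 = \left(- \frac{41}{55} - 7414875 - - \frac{1}{15}\right) - 4303 = \left(- \frac{41}{55} - 7414875 + \frac{1}{15}\right) - 4303 = - \frac{1223454487}{165} - 4303 = - \frac{1224164482}{165}$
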